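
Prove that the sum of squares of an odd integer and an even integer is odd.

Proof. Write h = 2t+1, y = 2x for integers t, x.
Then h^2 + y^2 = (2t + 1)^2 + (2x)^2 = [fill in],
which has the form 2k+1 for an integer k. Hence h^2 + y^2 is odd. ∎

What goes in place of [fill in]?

2(2t^2 + 2t + 2x^2) + 1

Expanding: (2t + 1)^2 + (2x)^2 = 4t^2 + 4t + 4x^2 + 1.
Every term except the constant is even, so this is 2(2t^2 + 2t + 2x^2) + 1,
and 2t^2 + 2t + 2x^2 ∈ ℤ gives the required form.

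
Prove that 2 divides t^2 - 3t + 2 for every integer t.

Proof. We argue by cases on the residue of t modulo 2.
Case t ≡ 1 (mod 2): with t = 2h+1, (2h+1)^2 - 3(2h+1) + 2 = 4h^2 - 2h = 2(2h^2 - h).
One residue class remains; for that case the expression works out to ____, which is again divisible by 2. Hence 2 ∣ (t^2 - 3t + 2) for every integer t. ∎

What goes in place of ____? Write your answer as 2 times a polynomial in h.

2(2h^2 - 3h + 1)

Only t ≡ 0 (mod 2) is unaccounted for. Put t = 2h:
(2h)^2 - 3(2h) + 2 expands to 4h^2 - 6h + 2,
and factoring out 2 leaves 2(2h^2 - 3h + 1).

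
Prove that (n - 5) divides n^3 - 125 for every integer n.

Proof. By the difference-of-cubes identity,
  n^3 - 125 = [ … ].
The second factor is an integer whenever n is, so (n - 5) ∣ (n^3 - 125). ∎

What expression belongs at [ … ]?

(n - 5)(n^2 + 5n + 25)

a^3 - b^3 = (a - b)(a^2 + ab + b^2). With a = n, b = 5:
n^3 - 125 = (n - 5)(n^2 + 5n + 25).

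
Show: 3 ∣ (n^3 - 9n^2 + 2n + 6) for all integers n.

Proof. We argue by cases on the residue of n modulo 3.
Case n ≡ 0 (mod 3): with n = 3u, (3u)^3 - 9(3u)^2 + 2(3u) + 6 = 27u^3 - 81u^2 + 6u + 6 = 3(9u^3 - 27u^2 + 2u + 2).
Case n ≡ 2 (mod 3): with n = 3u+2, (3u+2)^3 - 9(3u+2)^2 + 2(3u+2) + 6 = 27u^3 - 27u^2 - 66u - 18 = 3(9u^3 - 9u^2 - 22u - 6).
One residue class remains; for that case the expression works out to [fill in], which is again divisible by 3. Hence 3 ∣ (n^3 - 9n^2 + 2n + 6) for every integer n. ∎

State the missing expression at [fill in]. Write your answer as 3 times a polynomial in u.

The residues treated are {0, 2}, so the missing case is n ≡ 1 (mod 3); write n = 3u+1.
Then (3u+1)^3 - 9(3u+1)^2 + 2(3u+1) + 6 = 27u^3 - 54u^2 - 39u = 3(9u^3 - 18u^2 - 13u).

3(9u^3 - 18u^2 - 13u)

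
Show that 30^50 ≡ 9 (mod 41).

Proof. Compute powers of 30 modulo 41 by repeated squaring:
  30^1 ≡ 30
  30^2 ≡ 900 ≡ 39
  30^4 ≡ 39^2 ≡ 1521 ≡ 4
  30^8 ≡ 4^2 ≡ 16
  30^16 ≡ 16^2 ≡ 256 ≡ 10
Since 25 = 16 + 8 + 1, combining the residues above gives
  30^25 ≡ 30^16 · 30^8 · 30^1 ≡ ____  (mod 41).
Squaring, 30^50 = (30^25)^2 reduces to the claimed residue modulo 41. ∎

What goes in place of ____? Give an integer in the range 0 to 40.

3

Multiply the listed residues: 10 · 16 · 30 = 160 → 4800.
Reducing modulo 41: 4800 = 117·41 + 3, so 30^25 ≡ 3.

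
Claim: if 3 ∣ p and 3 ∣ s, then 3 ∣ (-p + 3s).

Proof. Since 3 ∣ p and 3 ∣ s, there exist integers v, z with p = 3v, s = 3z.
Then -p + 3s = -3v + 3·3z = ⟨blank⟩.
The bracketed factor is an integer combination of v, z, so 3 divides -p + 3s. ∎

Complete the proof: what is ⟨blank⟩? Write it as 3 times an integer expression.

Pull the common 3 out of every term: -3v + 3·3z = 3(-v + 3z).
-v + 3z is an integer, which exhibits the divisibility.

3(-v + 3z)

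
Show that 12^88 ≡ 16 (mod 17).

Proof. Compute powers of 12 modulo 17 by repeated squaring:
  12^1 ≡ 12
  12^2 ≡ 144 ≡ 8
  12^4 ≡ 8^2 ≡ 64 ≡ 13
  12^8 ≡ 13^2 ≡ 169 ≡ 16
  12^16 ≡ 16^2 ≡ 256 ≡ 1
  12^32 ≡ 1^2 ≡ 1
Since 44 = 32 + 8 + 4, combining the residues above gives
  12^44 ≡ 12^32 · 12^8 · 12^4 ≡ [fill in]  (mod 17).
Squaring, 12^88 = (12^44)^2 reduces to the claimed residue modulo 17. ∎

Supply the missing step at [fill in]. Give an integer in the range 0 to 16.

4

Multiply the listed residues: 1 · 16 · 13 = 16 → 208.
Reducing modulo 17: 208 = 12·17 + 4, so 12^44 ≡ 4.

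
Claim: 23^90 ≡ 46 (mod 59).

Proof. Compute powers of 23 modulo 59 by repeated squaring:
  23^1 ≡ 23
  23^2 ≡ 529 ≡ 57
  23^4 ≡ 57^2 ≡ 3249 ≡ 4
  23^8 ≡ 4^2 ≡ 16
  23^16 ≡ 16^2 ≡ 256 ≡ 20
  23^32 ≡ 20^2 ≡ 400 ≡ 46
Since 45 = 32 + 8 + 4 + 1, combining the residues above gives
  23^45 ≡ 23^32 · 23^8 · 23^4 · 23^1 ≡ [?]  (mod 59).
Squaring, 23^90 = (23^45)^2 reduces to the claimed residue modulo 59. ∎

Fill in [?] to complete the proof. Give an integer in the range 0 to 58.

39

23^32 · 23^8 · 23^4 · 23^1 ≡ 46 · 16 · 4 · 23 = 67712.
67712 mod 59 = 39, so 23^45 ≡ 39 (mod 59).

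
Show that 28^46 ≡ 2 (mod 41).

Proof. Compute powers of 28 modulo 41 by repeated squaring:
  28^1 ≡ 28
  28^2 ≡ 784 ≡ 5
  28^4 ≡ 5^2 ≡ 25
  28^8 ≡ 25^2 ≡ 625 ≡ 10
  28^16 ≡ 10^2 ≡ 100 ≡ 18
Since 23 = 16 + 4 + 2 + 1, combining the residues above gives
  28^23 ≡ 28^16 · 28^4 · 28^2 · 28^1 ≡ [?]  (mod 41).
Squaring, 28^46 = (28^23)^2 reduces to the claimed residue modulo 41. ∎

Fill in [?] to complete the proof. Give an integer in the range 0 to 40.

24

Multiply the listed residues: 18 · 25 · 5 · 28 = 450 → 2250 → 63000.
Reducing modulo 41: 63000 = 1536·41 + 24, so 28^23 ≡ 24.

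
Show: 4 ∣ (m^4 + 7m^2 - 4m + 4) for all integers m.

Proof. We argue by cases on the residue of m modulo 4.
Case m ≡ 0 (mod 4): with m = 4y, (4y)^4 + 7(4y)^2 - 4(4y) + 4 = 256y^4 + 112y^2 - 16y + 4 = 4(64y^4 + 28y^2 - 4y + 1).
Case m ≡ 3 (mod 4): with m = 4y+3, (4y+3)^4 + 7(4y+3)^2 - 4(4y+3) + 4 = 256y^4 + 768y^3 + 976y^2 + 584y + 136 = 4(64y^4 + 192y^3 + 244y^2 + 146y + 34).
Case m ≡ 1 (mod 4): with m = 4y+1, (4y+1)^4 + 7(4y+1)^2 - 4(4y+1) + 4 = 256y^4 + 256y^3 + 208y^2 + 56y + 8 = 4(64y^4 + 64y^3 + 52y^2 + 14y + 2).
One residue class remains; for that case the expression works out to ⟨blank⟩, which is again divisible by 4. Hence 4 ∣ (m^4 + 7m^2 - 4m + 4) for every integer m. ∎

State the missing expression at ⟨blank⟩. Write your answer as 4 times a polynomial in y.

4(64y^4 + 128y^3 + 124y^2 + 56y + 10)

Only m ≡ 2 (mod 4) is unaccounted for. Put m = 4y+2:
(4y+2)^4 + 7(4y+2)^2 - 4(4y+2) + 4 expands to 256y^4 + 512y^3 + 496y^2 + 224y + 40,
and factoring out 4 leaves 4(64y^4 + 128y^3 + 124y^2 + 56y + 10).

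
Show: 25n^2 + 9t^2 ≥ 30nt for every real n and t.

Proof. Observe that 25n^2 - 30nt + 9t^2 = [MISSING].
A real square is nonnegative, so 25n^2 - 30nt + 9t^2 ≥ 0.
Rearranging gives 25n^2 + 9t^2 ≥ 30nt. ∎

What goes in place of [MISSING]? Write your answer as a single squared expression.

(5n - 3t)^2

25n^2 - 30nt + 9t^2 is a perfect-square trinomial: the outer terms are (5n)^2 and (3t)^2, and the cross term is -2·5n·3t.
So 25n^2 - 30nt + 9t^2 = (5n - 3t)^2 ≥ 0.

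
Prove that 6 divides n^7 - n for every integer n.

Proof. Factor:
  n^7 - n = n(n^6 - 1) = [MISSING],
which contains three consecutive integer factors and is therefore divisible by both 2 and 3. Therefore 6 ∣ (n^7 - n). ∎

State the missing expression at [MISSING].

(n - 1)n(n + 1)(n^4 + n^2 + 1)

n^6 - 1 = (n^2 - 1)(n^4 + n^2 + 1), and n^2 - 1 = (n-1)(n+1).
So n(n^6 - 1) = (n - 1)n(n + 1)(n^4 + n^2 + 1).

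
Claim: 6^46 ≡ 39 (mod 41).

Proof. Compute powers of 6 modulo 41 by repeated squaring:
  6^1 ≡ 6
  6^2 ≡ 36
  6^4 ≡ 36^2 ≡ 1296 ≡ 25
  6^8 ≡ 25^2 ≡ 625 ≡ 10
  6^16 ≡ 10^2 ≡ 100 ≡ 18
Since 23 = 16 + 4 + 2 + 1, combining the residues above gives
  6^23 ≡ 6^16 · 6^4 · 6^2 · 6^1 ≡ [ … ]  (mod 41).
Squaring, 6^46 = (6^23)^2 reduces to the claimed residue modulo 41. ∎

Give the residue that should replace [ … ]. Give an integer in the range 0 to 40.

30

6^16 · 6^4 · 6^2 · 6^1 ≡ 18 · 25 · 36 · 6 = 97200.
97200 mod 41 = 30, so 6^23 ≡ 30 (mod 41).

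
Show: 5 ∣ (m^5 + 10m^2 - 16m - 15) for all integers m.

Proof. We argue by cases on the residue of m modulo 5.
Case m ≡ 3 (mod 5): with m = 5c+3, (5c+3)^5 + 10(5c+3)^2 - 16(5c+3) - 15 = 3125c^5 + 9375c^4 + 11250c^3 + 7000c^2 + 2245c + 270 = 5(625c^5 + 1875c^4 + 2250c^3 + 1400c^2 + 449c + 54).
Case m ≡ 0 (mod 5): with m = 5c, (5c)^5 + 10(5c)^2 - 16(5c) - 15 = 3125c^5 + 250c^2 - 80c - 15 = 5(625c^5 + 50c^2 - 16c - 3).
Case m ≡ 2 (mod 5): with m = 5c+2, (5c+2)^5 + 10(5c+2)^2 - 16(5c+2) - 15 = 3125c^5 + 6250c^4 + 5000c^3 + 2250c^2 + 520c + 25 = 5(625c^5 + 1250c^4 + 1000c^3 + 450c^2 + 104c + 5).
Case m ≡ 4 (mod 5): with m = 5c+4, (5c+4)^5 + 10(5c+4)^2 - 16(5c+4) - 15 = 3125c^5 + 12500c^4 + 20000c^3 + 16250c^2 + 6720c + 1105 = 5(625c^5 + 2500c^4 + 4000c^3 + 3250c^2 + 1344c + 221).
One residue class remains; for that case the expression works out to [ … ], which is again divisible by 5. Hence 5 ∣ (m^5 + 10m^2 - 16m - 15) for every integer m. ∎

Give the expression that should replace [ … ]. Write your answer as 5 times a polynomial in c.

5(625c^5 + 625c^4 + 250c^3 + 100c^2 + 9c - 4)

Only m ≡ 1 (mod 5) is unaccounted for. Put m = 5c+1:
(5c+1)^5 + 10(5c+1)^2 - 16(5c+1) - 15 expands to 3125c^5 + 3125c^4 + 1250c^3 + 500c^2 + 45c - 20,
and factoring out 5 leaves 5(625c^5 + 625c^4 + 250c^3 + 100c^2 + 9c - 4).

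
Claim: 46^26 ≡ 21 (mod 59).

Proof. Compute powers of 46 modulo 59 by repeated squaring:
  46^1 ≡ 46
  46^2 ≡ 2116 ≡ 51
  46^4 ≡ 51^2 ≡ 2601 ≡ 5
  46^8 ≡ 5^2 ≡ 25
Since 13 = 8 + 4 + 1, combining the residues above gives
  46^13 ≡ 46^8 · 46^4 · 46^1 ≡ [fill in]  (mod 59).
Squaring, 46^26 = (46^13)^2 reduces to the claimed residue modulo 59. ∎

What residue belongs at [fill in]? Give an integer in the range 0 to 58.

27

46^8 · 46^4 · 46^1 ≡ 25 · 5 · 46 = 5750.
5750 mod 59 = 27, so 46^13 ≡ 27 (mod 59).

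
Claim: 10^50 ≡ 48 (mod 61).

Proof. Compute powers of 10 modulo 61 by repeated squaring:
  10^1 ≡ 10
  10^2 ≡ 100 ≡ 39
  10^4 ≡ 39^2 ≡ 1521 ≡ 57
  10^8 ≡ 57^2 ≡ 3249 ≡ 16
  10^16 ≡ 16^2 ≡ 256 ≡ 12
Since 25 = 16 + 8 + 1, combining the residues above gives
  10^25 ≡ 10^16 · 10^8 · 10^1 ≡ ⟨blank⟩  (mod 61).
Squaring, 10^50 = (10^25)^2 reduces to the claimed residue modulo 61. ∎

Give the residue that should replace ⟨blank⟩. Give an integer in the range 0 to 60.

29

10^16 · 10^8 · 10^1 ≡ 12 · 16 · 10 = 1920.
1920 mod 61 = 29, so 10^25 ≡ 29 (mod 61).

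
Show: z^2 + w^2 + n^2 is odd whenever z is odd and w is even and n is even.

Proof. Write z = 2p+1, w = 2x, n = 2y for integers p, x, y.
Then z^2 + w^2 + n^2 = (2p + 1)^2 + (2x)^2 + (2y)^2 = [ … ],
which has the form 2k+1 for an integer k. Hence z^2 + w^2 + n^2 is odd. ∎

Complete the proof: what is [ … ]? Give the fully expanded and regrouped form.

Expanding: (2p + 1)^2 + (2x)^2 + (2y)^2 = 4p^2 + 4p + 4x^2 + 4y^2 + 1.
Every term except the constant is even, so this is 2(2p^2 + 2p + 2x^2 + 2y^2) + 1,
and 2p^2 + 2p + 2x^2 + 2y^2 ∈ ℤ gives the required form.

2(2p^2 + 2p + 2x^2 + 2y^2) + 1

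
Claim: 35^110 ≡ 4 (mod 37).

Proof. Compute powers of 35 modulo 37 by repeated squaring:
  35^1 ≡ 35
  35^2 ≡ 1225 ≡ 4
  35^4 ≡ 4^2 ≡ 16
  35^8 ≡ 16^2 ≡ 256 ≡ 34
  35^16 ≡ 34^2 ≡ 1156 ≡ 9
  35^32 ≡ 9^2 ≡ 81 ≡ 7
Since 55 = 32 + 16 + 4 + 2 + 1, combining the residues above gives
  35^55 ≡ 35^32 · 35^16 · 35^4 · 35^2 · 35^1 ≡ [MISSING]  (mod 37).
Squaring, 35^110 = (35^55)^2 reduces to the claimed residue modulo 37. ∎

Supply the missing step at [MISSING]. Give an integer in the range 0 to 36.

2

35^32 · 35^16 · 35^4 · 35^2 · 35^1 ≡ 7 · 9 · 16 · 4 · 35 = 141120.
141120 mod 37 = 2, so 35^55 ≡ 2 (mod 37).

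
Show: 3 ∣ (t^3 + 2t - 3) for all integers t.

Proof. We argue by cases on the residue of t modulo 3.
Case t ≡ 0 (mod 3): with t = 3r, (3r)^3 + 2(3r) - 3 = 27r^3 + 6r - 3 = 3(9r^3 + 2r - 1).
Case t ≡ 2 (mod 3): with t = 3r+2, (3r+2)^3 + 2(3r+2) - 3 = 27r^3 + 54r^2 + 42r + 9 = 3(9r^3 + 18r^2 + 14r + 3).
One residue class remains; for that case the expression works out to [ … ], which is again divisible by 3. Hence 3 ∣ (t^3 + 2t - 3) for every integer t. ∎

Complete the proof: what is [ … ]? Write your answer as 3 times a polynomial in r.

3(9r^3 + 9r^2 + 5r)

Only t ≡ 1 (mod 3) is unaccounted for. Put t = 3r+1:
(3r+1)^3 + 2(3r+1) - 3 expands to 27r^3 + 27r^2 + 15r,
and factoring out 3 leaves 3(9r^3 + 9r^2 + 5r).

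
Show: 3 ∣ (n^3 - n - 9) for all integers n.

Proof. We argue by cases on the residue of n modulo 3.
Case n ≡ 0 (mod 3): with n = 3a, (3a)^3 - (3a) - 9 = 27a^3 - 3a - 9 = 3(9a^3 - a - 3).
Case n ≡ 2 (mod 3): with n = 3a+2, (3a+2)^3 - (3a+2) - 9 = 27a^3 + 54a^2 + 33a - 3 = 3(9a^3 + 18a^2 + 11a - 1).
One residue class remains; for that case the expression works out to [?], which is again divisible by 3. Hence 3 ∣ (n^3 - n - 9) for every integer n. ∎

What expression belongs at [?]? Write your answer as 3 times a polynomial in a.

The residues treated are {0, 2}, so the missing case is n ≡ 1 (mod 3); write n = 3a+1.
Then (3a+1)^3 - (3a+1) - 9 = 27a^3 + 27a^2 + 6a - 9 = 3(9a^3 + 9a^2 + 2a - 3).

3(9a^3 + 9a^2 + 2a - 3)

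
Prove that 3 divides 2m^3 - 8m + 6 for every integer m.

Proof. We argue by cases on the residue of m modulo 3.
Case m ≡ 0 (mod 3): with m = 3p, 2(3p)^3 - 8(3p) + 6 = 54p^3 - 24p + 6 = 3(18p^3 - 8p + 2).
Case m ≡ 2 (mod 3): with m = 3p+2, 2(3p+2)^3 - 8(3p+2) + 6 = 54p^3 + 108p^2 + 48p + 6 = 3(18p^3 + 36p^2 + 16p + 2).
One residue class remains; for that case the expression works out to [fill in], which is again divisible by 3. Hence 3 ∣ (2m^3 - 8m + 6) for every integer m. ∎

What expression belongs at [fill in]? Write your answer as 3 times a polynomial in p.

Only m ≡ 1 (mod 3) is unaccounted for. Put m = 3p+1:
2(3p+1)^3 - 8(3p+1) + 6 expands to 54p^3 + 54p^2 - 6p,
and factoring out 3 leaves 3(18p^3 + 18p^2 - 2p).

3(18p^3 + 18p^2 - 2p)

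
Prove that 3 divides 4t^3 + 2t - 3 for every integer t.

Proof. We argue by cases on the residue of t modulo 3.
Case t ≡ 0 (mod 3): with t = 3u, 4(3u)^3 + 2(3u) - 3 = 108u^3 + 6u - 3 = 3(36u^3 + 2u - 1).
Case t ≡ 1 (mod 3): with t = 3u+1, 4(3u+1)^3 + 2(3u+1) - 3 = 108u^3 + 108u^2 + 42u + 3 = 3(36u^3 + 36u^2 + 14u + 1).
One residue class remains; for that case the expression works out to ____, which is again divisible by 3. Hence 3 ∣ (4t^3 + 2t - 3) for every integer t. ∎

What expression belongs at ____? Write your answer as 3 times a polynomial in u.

Only t ≡ 2 (mod 3) is unaccounted for. Put t = 3u+2:
4(3u+2)^3 + 2(3u+2) - 3 expands to 108u^3 + 216u^2 + 150u + 33,
and factoring out 3 leaves 3(36u^3 + 72u^2 + 50u + 11).

3(36u^3 + 72u^2 + 50u + 11)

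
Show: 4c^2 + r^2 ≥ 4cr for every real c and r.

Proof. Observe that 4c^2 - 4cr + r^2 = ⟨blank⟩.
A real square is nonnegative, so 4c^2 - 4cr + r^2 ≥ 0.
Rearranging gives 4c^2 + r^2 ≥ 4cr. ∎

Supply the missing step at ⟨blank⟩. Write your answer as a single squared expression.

4c^2 - 4cr + r^2 is a perfect-square trinomial: the outer terms are (2c)^2 and (r)^2, and the cross term is -2·2c·r.
So 4c^2 - 4cr + r^2 = (2c - r)^2 ≥ 0.

(2c - r)^2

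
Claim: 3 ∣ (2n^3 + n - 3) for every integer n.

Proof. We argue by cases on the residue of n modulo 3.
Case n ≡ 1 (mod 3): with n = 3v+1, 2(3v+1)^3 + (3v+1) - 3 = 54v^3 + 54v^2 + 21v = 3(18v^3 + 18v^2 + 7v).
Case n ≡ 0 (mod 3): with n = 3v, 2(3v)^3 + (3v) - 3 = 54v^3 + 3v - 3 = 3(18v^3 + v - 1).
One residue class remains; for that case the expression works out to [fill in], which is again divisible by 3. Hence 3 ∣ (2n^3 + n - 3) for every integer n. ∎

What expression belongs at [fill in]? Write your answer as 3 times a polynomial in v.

Only n ≡ 2 (mod 3) is unaccounted for. Put n = 3v+2:
2(3v+2)^3 + (3v+2) - 3 expands to 54v^3 + 108v^2 + 75v + 15,
and factoring out 3 leaves 3(18v^3 + 36v^2 + 25v + 5).

3(18v^3 + 36v^2 + 25v + 5)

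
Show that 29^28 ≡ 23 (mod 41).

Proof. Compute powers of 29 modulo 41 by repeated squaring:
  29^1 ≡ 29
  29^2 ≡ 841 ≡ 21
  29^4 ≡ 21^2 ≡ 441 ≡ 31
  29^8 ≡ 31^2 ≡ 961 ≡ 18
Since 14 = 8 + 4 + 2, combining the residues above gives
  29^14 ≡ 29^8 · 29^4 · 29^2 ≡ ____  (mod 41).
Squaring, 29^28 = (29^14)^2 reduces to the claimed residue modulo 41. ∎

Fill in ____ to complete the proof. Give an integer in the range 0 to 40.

33

29^8 · 29^4 · 29^2 ≡ 18 · 31 · 21 = 11718.
11718 mod 41 = 33, so 29^14 ≡ 33 (mod 41).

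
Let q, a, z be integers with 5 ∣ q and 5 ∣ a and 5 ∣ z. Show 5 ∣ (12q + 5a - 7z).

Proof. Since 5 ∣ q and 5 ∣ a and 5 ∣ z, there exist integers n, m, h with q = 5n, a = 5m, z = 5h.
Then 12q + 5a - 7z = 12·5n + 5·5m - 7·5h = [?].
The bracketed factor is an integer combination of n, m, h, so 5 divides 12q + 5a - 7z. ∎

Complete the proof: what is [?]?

Each term has a factor of 5: 12·5n + 5·5m - 7·5h = 5·(-7h + 5m + 12n).
Since -7h + 5m + 12n is an integer, 5 ∣ (12q + 5a - 7z).

5(-7h + 5m + 12n)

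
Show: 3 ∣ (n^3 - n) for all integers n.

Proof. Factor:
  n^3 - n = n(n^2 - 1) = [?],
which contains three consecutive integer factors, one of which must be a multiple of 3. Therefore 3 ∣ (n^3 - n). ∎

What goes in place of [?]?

(n - 1)n(n + 1)

n(n^2 - 1) = n(n - 1)(n + 1) = (n - 1)n(n + 1).
These three factors are consecutive integers, so their product is divisible by 3.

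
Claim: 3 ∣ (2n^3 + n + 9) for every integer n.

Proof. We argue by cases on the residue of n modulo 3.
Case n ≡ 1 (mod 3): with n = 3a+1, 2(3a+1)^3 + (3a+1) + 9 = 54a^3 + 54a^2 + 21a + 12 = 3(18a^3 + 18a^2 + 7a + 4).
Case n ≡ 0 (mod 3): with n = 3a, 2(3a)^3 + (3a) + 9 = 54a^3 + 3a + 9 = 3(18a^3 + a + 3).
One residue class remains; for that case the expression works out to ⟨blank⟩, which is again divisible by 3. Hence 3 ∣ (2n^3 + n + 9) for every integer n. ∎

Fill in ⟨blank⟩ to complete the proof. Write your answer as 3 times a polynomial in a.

3(18a^3 + 36a^2 + 25a + 9)

Only n ≡ 2 (mod 3) is unaccounted for. Put n = 3a+2:
2(3a+2)^3 + (3a+2) + 9 expands to 54a^3 + 108a^2 + 75a + 27,
and factoring out 3 leaves 3(18a^3 + 36a^2 + 25a + 9).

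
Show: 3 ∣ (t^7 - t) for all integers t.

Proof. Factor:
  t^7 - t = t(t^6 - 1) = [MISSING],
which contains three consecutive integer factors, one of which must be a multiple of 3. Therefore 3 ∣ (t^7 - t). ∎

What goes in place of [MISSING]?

t^6 - 1 = (t^2 - 1)(t^4 + t^2 + 1), and t^2 - 1 = (t-1)(t+1).
So t(t^6 - 1) = (t - 1)t(t + 1)(t^4 + t^2 + 1).

(t - 1)t(t + 1)(t^4 + t^2 + 1)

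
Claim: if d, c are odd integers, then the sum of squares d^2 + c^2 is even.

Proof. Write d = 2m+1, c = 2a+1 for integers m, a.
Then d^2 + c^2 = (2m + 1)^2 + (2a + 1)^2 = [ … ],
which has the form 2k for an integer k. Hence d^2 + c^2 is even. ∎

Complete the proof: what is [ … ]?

(2m + 1)^2 + (2a + 1)^2 = 4a^2 + 4a + 4m^2 + 4m + 2
= 2(2a^2 + 2a + 2m^2 + 2m + 1).
Since 2a^2 + 2a + 2m^2 + 2m + 1 is an integer, the sum of squares is of the form 2k for an integer k.

2(2a^2 + 2a + 2m^2 + 2m + 1)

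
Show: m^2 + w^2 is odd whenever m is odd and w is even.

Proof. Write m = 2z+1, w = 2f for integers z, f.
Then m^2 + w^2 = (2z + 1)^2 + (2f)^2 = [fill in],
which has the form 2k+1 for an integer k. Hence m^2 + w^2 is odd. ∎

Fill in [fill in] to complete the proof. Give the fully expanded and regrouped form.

2(2f^2 + 2z^2 + 2z) + 1

Expanding: (2z + 1)^2 + (2f)^2 = 4f^2 + 4z^2 + 4z + 1.
Every term except the constant is even, so this is 2(2f^2 + 2z^2 + 2z) + 1,
and 2f^2 + 2z^2 + 2z ∈ ℤ gives the required form.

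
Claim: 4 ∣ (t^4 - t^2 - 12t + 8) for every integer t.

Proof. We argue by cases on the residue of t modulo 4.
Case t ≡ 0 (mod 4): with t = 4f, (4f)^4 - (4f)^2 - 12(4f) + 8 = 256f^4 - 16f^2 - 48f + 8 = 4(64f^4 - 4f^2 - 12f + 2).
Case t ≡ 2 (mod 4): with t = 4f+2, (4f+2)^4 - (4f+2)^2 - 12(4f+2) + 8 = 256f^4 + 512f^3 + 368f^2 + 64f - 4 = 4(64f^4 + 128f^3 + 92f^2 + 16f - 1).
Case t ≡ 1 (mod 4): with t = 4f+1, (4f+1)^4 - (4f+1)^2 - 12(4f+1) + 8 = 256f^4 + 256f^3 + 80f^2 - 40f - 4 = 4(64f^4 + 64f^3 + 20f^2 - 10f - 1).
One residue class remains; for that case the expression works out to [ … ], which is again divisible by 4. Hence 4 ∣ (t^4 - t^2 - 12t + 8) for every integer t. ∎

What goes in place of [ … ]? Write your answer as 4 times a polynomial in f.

The residues treated are {0, 2, 1}, so the missing case is t ≡ 3 (mod 4); write t = 4f+3.
Then (4f+3)^4 - (4f+3)^2 - 12(4f+3) + 8 = 256f^4 + 768f^3 + 848f^2 + 360f + 44 = 4(64f^4 + 192f^3 + 212f^2 + 90f + 11).

4(64f^4 + 192f^3 + 212f^2 + 90f + 11)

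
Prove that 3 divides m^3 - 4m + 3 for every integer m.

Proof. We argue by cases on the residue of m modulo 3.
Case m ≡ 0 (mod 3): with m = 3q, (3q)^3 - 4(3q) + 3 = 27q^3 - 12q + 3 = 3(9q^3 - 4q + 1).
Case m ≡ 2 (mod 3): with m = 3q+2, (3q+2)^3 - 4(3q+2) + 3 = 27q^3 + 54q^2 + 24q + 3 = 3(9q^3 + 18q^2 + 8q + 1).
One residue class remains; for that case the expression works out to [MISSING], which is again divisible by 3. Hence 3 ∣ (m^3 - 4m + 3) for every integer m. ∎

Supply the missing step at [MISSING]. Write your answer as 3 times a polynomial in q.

Only m ≡ 1 (mod 3) is unaccounted for. Put m = 3q+1:
(3q+1)^3 - 4(3q+1) + 3 expands to 27q^3 + 27q^2 - 3q,
and factoring out 3 leaves 3(9q^3 + 9q^2 - q).

3(9q^3 + 9q^2 - q)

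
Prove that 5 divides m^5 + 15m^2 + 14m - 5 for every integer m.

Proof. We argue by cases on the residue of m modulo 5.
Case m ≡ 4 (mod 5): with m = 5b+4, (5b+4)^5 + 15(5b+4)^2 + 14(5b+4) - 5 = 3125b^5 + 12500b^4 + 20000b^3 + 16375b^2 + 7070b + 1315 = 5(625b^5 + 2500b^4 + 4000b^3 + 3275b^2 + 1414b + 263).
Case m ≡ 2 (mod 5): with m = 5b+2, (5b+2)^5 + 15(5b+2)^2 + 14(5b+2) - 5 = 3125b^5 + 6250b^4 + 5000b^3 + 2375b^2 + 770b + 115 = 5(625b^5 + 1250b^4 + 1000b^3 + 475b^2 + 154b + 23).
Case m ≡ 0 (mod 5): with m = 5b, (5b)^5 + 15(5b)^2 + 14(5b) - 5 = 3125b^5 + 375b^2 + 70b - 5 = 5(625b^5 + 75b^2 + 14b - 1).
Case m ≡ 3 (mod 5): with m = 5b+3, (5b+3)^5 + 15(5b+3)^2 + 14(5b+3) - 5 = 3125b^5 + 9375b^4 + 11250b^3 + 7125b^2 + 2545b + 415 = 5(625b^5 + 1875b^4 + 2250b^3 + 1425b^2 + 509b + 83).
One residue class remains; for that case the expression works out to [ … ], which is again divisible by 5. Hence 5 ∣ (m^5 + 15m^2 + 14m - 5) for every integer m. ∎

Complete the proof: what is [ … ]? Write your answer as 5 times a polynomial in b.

5(625b^5 + 625b^4 + 250b^3 + 125b^2 + 49b + 5)

The residues treated are {4, 2, 0, 3}, so the missing case is m ≡ 1 (mod 5); write m = 5b+1.
Then (5b+1)^5 + 15(5b+1)^2 + 14(5b+1) - 5 = 3125b^5 + 3125b^4 + 1250b^3 + 625b^2 + 245b + 25 = 5(625b^5 + 625b^4 + 250b^3 + 125b^2 + 49b + 5).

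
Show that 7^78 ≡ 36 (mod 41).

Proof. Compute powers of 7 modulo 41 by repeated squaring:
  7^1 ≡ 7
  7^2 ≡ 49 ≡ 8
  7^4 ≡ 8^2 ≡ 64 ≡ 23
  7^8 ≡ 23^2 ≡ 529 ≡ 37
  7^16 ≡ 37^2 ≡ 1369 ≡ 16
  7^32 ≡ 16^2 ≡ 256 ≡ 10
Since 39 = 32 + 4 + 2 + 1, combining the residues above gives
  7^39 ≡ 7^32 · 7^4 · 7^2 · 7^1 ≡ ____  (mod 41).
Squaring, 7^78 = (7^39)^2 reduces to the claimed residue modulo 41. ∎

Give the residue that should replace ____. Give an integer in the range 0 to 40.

Multiply the listed residues: 10 · 23 · 8 · 7 = 230 → 1840 → 12880.
Reducing modulo 41: 12880 = 314·41 + 6, so 7^39 ≡ 6.

6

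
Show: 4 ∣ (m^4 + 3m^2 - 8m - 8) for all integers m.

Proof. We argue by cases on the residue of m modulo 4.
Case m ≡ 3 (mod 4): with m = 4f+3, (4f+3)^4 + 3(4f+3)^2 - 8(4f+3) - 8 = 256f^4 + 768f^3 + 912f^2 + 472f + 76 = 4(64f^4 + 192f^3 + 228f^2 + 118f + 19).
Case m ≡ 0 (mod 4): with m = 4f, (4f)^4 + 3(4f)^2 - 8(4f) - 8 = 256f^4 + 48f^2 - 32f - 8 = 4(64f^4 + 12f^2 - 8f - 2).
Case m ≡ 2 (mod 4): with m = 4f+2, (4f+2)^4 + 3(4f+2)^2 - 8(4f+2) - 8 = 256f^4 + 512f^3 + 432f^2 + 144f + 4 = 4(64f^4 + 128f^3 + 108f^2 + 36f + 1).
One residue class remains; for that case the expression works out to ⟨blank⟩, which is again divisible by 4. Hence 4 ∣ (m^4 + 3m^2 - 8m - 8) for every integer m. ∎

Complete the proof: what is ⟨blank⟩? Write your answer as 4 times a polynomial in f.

4(64f^4 + 64f^3 + 36f^2 + 2f - 3)

Only m ≡ 1 (mod 4) is unaccounted for. Put m = 4f+1:
(4f+1)^4 + 3(4f+1)^2 - 8(4f+1) - 8 expands to 256f^4 + 256f^3 + 144f^2 + 8f - 12,
and factoring out 4 leaves 4(64f^4 + 64f^3 + 36f^2 + 2f - 3).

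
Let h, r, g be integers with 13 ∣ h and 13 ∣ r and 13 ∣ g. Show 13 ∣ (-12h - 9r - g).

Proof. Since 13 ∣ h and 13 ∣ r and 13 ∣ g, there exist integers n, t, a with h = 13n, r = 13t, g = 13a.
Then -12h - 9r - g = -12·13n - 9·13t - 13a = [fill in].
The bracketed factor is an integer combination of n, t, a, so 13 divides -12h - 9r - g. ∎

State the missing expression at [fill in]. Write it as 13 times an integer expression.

Each term has a factor of 13: -12·13n - 9·13t - 13a = 13·(-a - 12n - 9t).
Since -a - 12n - 9t is an integer, 13 ∣ (-12h - 9r - g).

13(-a - 12n - 9t)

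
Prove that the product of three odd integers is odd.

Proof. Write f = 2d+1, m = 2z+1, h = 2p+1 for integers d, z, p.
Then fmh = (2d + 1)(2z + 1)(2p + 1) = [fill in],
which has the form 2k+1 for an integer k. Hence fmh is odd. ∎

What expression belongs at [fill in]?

Expanding: (2d + 1)(2z + 1)(2p + 1) = 8dpz + 4dp + 4dz + 2d + 4pz + 2p + 2z + 1.
Every term except the constant is even, so this is 2(4dpz + 2dp + 2dz + d + 2pz + p + z) + 1,
and 4dpz + 2dp + 2dz + d + 2pz + p + z ∈ ℤ gives the required form.

2(4dpz + 2dp + 2dz + d + 2pz + p + z) + 1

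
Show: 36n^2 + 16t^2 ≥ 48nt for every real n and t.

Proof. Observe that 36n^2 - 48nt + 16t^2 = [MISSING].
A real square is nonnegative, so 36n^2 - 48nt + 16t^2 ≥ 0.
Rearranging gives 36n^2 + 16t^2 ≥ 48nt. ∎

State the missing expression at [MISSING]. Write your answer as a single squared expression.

36n^2 - 48nt + 16t^2 is a perfect-square trinomial: the outer terms are (6n)^2 and (4t)^2, and the cross term is -2·6n·4t.
So 36n^2 - 48nt + 16t^2 = (6n - 4t)^2 ≥ 0.

(6n - 4t)^2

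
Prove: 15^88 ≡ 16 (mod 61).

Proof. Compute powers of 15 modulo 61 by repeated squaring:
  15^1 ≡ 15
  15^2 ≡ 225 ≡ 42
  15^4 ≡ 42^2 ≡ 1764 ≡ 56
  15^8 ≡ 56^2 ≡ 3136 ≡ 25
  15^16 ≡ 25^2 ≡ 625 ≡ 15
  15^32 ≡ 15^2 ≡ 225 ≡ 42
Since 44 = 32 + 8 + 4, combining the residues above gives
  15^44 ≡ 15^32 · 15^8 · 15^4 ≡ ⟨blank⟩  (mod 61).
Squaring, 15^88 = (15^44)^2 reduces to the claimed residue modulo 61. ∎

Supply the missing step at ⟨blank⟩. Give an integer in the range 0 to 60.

Multiply the listed residues: 42 · 25 · 56 = 1050 → 58800.
Reducing modulo 61: 58800 = 963·61 + 57, so 15^44 ≡ 57.

57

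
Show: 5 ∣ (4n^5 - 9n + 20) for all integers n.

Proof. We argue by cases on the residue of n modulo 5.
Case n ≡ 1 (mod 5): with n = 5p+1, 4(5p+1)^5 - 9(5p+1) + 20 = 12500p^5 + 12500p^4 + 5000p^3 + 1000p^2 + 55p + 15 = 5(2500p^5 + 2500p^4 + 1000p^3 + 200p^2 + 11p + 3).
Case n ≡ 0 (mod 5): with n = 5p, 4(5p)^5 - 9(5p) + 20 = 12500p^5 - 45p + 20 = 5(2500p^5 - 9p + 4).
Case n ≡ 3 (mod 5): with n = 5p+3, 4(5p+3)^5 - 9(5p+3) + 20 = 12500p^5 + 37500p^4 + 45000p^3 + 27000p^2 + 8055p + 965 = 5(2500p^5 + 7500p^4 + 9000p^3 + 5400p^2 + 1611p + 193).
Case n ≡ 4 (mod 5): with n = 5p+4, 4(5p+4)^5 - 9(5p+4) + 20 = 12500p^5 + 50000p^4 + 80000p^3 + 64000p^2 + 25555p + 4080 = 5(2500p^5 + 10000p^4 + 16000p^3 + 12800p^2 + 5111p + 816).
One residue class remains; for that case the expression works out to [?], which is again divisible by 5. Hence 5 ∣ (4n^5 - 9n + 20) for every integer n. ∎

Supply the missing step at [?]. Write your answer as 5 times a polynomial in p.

The residues treated are {1, 0, 3, 4}, so the missing case is n ≡ 2 (mod 5); write n = 5p+2.
Then 4(5p+2)^5 - 9(5p+2) + 20 = 12500p^5 + 25000p^4 + 20000p^3 + 8000p^2 + 1555p + 130 = 5(2500p^5 + 5000p^4 + 4000p^3 + 1600p^2 + 311p + 26).

5(2500p^5 + 5000p^4 + 4000p^3 + 1600p^2 + 311p + 26)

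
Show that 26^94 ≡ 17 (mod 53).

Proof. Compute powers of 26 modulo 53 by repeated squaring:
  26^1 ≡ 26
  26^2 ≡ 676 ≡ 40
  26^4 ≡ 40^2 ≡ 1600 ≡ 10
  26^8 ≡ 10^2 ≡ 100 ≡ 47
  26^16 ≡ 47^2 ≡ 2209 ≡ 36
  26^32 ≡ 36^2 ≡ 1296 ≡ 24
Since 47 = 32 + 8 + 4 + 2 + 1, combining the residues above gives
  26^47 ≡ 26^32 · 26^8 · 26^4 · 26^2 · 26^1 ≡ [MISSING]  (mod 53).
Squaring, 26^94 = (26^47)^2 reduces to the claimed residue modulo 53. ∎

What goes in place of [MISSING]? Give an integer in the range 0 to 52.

26^32 · 26^8 · 26^4 · 26^2 · 26^1 ≡ 24 · 47 · 10 · 40 · 26 = 11731200.
11731200 mod 53 = 21, so 26^47 ≡ 21 (mod 53).

21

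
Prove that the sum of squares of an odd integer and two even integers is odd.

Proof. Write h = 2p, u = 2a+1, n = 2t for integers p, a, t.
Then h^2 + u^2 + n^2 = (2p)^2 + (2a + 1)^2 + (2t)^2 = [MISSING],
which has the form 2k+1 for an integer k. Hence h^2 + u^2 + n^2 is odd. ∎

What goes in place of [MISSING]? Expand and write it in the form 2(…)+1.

(2p)^2 + (2a + 1)^2 + (2t)^2 = 4a^2 + 4a + 4p^2 + 4t^2 + 1
= 2(2a^2 + 2a + 2p^2 + 2t^2) + 1.
Since 2a^2 + 2a + 2p^2 + 2t^2 is an integer, the sum of squares is of the form 2k+1 for an integer k.

2(2a^2 + 2a + 2p^2 + 2t^2) + 1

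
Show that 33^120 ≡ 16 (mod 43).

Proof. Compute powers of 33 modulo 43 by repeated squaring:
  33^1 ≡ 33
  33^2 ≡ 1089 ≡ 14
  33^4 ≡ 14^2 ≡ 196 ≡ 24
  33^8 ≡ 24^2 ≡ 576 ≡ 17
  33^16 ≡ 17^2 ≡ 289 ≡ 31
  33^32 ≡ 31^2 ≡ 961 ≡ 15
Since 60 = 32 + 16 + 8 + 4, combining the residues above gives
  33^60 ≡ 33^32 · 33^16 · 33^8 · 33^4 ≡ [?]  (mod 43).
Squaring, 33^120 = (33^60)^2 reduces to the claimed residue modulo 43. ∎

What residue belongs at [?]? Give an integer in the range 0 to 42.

33^32 · 33^16 · 33^8 · 33^4 ≡ 15 · 31 · 17 · 24 = 189720.
189720 mod 43 = 4, so 33^60 ≡ 4 (mod 43).

4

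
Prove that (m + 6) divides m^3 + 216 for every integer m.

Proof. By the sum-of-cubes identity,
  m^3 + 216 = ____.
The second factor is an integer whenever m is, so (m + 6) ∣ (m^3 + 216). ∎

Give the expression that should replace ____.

(m + 6)(m^2 - 6m + 36)

Polynomial division of m^3 + 216 by m + 6 leaves remainder 0 and quotient m^2 - 6m + 36.
Hence m^3 + 216 = (m + 6)(m^2 - 6m + 36).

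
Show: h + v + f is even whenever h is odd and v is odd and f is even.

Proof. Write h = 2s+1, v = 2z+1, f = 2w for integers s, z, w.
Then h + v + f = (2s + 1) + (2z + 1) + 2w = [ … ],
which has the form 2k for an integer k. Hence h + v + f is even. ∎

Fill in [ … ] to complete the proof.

2(s + w + z + 1)

Expanding: (2s + 1) + (2z + 1) + 2w = 2s + 2w + 2z + 2.
Every term is even; pulling out the factor of 2 gives 2(s + w + z + 1).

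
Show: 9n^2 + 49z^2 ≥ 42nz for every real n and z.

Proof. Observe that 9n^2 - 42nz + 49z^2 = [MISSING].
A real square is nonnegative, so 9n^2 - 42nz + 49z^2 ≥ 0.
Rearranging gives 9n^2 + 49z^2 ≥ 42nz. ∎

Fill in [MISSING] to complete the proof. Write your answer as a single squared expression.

(3n - 7z)^2

9n^2 - 42nz + 49z^2 is a perfect-square trinomial: the outer terms are (3n)^2 and (7z)^2, and the cross term is -2·3n·7z.
So 9n^2 - 42nz + 49z^2 = (3n - 7z)^2 ≥ 0.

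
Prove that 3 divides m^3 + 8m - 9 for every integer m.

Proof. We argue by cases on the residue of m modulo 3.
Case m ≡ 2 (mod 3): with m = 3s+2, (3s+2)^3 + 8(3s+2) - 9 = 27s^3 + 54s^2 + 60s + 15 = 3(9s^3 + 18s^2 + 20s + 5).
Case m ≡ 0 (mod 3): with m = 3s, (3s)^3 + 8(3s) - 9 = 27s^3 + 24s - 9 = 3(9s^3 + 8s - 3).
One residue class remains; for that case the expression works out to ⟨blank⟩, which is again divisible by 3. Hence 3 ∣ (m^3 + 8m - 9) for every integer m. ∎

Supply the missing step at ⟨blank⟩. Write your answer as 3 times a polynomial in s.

Only m ≡ 1 (mod 3) is unaccounted for. Put m = 3s+1:
(3s+1)^3 + 8(3s+1) - 9 expands to 27s^3 + 27s^2 + 33s,
and factoring out 3 leaves 3(9s^3 + 9s^2 + 11s).

3(9s^3 + 9s^2 + 11s)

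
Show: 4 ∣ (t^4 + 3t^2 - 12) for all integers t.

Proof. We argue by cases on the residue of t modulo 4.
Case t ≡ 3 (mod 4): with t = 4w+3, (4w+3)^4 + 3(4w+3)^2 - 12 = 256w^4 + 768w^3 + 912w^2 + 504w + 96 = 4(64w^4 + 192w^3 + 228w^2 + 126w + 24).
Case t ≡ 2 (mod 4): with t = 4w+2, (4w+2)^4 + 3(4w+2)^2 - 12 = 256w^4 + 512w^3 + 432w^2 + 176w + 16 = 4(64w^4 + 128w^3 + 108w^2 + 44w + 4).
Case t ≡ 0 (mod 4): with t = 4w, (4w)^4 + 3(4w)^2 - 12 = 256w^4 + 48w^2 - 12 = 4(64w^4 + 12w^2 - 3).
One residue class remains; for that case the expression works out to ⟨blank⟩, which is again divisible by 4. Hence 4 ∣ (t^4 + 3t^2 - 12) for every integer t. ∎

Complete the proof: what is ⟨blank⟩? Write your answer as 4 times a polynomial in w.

The residues treated are {3, 2, 0}, so the missing case is t ≡ 1 (mod 4); write t = 4w+1.
Then (4w+1)^4 + 3(4w+1)^2 - 12 = 256w^4 + 256w^3 + 144w^2 + 40w - 8 = 4(64w^4 + 64w^3 + 36w^2 + 10w - 2).

4(64w^4 + 64w^3 + 36w^2 + 10w - 2)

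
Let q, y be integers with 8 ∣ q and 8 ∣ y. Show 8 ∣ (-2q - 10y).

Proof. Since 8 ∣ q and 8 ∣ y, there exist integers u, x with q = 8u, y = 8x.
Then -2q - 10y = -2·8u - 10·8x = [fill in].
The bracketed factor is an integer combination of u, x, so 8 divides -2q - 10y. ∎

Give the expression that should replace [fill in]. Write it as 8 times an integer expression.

Pull the common 8 out of every term: -2·8u - 10·8x = 8(-2u - 10x).
-2u - 10x is an integer, which exhibits the divisibility.

8(-2u - 10x)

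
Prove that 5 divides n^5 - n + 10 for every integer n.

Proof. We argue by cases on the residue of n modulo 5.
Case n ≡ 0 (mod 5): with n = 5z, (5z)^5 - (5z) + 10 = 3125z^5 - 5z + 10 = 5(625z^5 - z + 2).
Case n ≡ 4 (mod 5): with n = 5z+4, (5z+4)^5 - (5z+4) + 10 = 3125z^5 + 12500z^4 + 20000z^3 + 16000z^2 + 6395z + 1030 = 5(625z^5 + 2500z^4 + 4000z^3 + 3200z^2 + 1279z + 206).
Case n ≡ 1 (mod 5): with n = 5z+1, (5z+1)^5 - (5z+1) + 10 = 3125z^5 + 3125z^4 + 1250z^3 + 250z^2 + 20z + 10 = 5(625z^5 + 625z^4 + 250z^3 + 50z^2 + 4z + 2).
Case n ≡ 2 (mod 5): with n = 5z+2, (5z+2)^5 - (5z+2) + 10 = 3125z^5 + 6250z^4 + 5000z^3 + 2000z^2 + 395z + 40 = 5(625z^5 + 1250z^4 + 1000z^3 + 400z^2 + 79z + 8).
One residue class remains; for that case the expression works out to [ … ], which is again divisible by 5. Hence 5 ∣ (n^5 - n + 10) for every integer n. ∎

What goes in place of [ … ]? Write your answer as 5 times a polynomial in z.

Only n ≡ 3 (mod 5) is unaccounted for. Put n = 5z+3:
(5z+3)^5 - (5z+3) + 10 expands to 3125z^5 + 9375z^4 + 11250z^3 + 6750z^2 + 2020z + 250,
and factoring out 5 leaves 5(625z^5 + 1875z^4 + 2250z^3 + 1350z^2 + 404z + 50).

5(625z^5 + 1875z^4 + 2250z^3 + 1350z^2 + 404z + 50)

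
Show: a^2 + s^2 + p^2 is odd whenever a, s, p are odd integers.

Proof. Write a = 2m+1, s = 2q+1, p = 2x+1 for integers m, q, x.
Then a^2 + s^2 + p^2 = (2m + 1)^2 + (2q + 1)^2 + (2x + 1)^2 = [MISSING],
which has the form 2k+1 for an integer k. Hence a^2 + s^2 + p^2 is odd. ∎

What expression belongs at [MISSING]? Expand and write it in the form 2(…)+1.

Expanding: (2m + 1)^2 + (2q + 1)^2 + (2x + 1)^2 = 4m^2 + 4m + 4q^2 + 4q + 4x^2 + 4x + 3.
Every term except the constant is even, so this is 2(2m^2 + 2m + 2q^2 + 2q + 2x^2 + 2x + 1) + 1,
and 2m^2 + 2m + 2q^2 + 2q + 2x^2 + 2x + 1 ∈ ℤ gives the required form.

2(2m^2 + 2m + 2q^2 + 2q + 2x^2 + 2x + 1) + 1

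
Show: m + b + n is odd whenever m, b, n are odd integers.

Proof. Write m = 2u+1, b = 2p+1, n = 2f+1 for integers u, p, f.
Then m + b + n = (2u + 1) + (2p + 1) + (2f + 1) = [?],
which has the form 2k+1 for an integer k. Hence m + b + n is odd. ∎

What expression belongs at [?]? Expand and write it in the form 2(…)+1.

(2u + 1) + (2p + 1) + (2f + 1) = 2f + 2p + 2u + 3
= 2(f + p + u + 1) + 1.
Since f + p + u + 1 is an integer, the sum is of the form 2k+1 for an integer k.

2(f + p + u + 1) + 1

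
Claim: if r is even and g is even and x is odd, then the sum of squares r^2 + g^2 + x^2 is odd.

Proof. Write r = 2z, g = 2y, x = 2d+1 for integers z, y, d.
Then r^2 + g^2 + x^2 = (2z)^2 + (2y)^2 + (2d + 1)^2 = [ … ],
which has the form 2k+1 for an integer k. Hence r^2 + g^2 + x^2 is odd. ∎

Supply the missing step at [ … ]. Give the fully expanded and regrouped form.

(2z)^2 + (2y)^2 + (2d + 1)^2 = 4d^2 + 4d + 4y^2 + 4z^2 + 1
= 2(2d^2 + 2d + 2y^2 + 2z^2) + 1.
Since 2d^2 + 2d + 2y^2 + 2z^2 is an integer, the sum of squares is of the form 2k+1 for an integer k.

2(2d^2 + 2d + 2y^2 + 2z^2) + 1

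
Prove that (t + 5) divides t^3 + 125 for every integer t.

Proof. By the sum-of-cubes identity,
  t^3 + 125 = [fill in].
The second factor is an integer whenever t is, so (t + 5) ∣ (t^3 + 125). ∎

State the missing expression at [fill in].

(t + 5)(t^2 - 5t + 25)

a^3 + b^3 = (a + b)(a^2 - ab + b^2). With a = t, b = 5:
t^3 + 125 = (t + 5)(t^2 - 5t + 25).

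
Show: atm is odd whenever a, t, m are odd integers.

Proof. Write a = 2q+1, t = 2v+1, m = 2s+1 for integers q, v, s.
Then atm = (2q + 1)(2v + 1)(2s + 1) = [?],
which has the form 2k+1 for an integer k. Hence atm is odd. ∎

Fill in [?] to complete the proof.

2(4qsv + 2qs + 2qv + q + 2sv + s + v) + 1

(2q + 1)(2v + 1)(2s + 1) = 8qsv + 4qs + 4qv + 2q + 4sv + 2s + 2v + 1
= 2(4qsv + 2qs + 2qv + q + 2sv + s + v) + 1.
Since 4qsv + 2qs + 2qv + q + 2sv + s + v is an integer, the product is of the form 2k+1 for an integer k.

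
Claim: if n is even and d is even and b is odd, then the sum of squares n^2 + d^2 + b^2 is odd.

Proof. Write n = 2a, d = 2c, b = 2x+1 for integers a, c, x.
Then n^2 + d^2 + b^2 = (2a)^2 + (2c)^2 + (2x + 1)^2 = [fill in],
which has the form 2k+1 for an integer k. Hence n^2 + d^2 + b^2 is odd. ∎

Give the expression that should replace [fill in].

Expanding: (2a)^2 + (2c)^2 + (2x + 1)^2 = 4a^2 + 4c^2 + 4x^2 + 4x + 1.
Every term except the constant is even, so this is 2(2a^2 + 2c^2 + 2x^2 + 2x) + 1,
and 2a^2 + 2c^2 + 2x^2 + 2x ∈ ℤ gives the required form.

2(2a^2 + 2c^2 + 2x^2 + 2x) + 1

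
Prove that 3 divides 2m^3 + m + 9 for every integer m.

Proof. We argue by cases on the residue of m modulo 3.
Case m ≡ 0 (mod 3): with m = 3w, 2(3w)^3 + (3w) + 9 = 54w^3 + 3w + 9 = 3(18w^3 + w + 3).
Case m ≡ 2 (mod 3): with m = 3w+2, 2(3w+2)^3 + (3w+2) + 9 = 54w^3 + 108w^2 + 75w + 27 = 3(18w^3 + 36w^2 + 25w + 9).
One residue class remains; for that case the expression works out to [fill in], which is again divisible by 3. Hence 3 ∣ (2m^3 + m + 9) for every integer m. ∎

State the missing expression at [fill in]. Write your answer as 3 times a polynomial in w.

The residues treated are {0, 2}, so the missing case is m ≡ 1 (mod 3); write m = 3w+1.
Then 2(3w+1)^3 + (3w+1) + 9 = 54w^3 + 54w^2 + 21w + 12 = 3(18w^3 + 18w^2 + 7w + 4).

3(18w^3 + 18w^2 + 7w + 4)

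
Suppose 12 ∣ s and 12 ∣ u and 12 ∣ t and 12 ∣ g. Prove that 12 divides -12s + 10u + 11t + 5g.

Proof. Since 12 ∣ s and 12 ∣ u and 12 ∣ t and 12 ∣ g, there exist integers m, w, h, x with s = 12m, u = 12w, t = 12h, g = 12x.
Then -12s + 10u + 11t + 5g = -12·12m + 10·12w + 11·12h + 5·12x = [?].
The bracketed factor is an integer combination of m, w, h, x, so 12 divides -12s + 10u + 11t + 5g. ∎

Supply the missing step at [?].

Pull the common 12 out of every term: -12·12m + 10·12w + 11·12h + 5·12x = 12(11h - 12m + 10w + 5x).
11h - 12m + 10w + 5x is an integer, which exhibits the divisibility.

12(11h - 12m + 10w + 5x)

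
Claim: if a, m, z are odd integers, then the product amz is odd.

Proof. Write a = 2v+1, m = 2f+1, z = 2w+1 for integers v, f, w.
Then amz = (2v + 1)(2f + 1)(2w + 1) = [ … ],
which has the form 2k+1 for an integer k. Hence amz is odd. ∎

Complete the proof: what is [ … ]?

2(4fvw + 2fv + 2fw + f + 2vw + v + w) + 1

(2v + 1)(2f + 1)(2w + 1) = 8fvw + 4fv + 4fw + 2f + 4vw + 2v + 2w + 1
= 2(4fvw + 2fv + 2fw + f + 2vw + v + w) + 1.
Since 4fvw + 2fv + 2fw + f + 2vw + v + w is an integer, the product is of the form 2k+1 for an integer k.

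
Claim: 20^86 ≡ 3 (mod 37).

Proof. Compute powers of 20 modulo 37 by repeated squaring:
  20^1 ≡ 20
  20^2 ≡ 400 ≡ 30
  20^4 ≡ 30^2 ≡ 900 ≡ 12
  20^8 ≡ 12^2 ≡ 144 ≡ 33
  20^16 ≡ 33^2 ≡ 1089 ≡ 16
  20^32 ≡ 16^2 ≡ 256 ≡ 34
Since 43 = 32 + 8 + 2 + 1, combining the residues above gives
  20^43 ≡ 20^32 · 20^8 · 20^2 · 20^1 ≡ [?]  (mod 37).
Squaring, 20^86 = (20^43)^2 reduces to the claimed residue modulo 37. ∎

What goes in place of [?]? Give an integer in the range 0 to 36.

Multiply the listed residues: 34 · 33 · 30 · 20 = 1122 → 33660 → 673200.
Reducing modulo 37: 673200 = 18194·37 + 22, so 20^43 ≡ 22.

22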